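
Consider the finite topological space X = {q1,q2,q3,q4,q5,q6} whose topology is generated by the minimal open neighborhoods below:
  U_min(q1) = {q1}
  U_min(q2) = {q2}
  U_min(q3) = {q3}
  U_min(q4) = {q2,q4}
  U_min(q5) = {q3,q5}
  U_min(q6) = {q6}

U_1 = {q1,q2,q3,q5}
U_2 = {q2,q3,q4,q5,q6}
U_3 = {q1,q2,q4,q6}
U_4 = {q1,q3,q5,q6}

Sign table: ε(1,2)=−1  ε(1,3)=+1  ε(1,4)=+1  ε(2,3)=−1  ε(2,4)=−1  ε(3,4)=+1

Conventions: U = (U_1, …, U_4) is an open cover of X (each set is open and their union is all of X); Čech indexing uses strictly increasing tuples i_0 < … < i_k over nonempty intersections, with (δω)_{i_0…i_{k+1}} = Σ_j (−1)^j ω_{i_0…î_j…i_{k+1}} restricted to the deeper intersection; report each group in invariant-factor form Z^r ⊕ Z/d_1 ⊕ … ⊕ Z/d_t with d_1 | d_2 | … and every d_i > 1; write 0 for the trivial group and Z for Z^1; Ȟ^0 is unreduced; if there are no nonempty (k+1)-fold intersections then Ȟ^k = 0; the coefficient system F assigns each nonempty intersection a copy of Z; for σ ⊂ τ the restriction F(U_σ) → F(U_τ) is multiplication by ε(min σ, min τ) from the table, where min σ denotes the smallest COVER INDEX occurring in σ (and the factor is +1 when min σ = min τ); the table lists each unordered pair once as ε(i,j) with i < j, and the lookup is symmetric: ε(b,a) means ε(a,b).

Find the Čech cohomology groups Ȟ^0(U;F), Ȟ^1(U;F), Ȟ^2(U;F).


Ȟ^0 = Z, Ȟ^1 = 0, Ȟ^2 = Z

nonempty overlaps:
  U12={q2,q3,q5} U13={q1,q2} U14={q1,q3,q5} U23={q2,q4,q6} U24={q3,q5,q6} U34={q1,q6}
  U123={q2} U124={q3,q5} U134={q1} U234={q6}
C dims 4,6,4; δ0: rk 3, SNF 1^3; δ1: rk 3, SNF 1^3
degree 0: 4−3−0 = 1 → Ȟ^0 ≅ Z
degree 1: 6−3−3 = 0 → Ȟ^1 ≅ 0
degree 2: 4−0−3 = 1 → Ȟ^2 ≅ Z


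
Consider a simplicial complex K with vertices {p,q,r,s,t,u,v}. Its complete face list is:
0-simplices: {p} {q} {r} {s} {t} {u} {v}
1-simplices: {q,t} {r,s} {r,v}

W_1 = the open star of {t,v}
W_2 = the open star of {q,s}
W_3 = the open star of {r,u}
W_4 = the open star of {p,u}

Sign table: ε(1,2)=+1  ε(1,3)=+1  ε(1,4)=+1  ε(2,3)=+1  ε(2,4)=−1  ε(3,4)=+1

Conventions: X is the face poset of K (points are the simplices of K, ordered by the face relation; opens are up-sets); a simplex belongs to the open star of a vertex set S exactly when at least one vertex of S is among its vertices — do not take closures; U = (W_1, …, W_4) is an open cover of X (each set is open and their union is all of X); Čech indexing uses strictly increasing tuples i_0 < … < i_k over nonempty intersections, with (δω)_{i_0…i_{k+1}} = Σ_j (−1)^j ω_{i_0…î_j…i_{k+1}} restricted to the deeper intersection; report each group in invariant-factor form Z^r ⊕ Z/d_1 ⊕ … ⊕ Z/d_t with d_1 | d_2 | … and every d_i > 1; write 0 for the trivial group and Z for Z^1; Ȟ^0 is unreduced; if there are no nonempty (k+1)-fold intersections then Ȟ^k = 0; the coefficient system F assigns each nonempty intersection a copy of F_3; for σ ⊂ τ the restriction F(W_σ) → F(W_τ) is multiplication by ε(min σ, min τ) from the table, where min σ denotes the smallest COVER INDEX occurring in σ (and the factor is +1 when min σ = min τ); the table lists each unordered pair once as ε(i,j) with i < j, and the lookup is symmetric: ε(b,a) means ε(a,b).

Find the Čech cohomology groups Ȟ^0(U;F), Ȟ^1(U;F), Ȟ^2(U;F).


Ȟ^0 ≅ Z/3; Ȟ^1 ≅ Z/3; Ȟ^2 ≅ 0

nerve of the cover:
  W1={{t},{v},{q,t},{r,v}} W2={{q},{s},{q,t},{r,s}} W3={{r},{u},{r,s},{r,v}} W4={{p},{u}}
  W12={{q,t}} W13={{r,v}} W23={{r,s}} W34={{u}}
C dims 4,4; δ0: rk_F3 3
Ȟ^0 = (4 − 3) − 0 = 1, so Ȟ^0 ≅ Z/3
Ȟ^1 = (4 − 0) − 3 = 1, so Ȟ^1 ≅ Z/3
Ȟ^2 = (0 − 0) − 0 = 0, so Ȟ^2 ≅ 0


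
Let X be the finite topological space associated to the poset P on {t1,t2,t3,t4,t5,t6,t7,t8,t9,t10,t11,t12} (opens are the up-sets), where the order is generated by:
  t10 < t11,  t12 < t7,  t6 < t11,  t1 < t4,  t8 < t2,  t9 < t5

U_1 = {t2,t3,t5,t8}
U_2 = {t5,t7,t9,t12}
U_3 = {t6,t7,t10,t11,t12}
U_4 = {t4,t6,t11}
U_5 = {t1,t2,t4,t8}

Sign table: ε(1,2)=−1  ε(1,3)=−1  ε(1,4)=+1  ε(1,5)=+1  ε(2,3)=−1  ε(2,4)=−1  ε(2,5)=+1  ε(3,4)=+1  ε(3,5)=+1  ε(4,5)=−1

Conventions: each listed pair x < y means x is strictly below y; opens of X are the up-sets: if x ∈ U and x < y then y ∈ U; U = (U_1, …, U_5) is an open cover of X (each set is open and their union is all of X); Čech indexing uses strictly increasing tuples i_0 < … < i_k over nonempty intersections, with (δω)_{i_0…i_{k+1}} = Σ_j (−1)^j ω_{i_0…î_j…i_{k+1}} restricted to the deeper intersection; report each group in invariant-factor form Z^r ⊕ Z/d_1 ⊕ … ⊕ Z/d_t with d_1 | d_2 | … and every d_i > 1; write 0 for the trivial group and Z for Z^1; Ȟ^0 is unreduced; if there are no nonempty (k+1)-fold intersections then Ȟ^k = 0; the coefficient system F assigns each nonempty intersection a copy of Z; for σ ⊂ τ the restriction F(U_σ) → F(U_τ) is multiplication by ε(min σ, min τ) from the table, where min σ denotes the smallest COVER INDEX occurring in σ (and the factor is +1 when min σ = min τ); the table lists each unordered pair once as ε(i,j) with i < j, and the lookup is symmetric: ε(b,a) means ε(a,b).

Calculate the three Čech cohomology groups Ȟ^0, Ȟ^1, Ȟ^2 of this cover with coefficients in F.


Ȟ^0 = 0, Ȟ^1 = Z/2, Ȟ^2 = 0

cover nerve:
  U12={t5} U15={t2,t8} U23={t7,t12} U34={t6,t11} U45={t4}
C dims 5,5; δ0: rk 5, SNF 1^4·2
Ȟ^0: (5−5)−0=0 ⇒ 0
Ȟ^1: (5−0)−5=0 plus torsion [2] ⇒ Z/2
Ȟ^2: (0−0)−0=0 ⇒ 0


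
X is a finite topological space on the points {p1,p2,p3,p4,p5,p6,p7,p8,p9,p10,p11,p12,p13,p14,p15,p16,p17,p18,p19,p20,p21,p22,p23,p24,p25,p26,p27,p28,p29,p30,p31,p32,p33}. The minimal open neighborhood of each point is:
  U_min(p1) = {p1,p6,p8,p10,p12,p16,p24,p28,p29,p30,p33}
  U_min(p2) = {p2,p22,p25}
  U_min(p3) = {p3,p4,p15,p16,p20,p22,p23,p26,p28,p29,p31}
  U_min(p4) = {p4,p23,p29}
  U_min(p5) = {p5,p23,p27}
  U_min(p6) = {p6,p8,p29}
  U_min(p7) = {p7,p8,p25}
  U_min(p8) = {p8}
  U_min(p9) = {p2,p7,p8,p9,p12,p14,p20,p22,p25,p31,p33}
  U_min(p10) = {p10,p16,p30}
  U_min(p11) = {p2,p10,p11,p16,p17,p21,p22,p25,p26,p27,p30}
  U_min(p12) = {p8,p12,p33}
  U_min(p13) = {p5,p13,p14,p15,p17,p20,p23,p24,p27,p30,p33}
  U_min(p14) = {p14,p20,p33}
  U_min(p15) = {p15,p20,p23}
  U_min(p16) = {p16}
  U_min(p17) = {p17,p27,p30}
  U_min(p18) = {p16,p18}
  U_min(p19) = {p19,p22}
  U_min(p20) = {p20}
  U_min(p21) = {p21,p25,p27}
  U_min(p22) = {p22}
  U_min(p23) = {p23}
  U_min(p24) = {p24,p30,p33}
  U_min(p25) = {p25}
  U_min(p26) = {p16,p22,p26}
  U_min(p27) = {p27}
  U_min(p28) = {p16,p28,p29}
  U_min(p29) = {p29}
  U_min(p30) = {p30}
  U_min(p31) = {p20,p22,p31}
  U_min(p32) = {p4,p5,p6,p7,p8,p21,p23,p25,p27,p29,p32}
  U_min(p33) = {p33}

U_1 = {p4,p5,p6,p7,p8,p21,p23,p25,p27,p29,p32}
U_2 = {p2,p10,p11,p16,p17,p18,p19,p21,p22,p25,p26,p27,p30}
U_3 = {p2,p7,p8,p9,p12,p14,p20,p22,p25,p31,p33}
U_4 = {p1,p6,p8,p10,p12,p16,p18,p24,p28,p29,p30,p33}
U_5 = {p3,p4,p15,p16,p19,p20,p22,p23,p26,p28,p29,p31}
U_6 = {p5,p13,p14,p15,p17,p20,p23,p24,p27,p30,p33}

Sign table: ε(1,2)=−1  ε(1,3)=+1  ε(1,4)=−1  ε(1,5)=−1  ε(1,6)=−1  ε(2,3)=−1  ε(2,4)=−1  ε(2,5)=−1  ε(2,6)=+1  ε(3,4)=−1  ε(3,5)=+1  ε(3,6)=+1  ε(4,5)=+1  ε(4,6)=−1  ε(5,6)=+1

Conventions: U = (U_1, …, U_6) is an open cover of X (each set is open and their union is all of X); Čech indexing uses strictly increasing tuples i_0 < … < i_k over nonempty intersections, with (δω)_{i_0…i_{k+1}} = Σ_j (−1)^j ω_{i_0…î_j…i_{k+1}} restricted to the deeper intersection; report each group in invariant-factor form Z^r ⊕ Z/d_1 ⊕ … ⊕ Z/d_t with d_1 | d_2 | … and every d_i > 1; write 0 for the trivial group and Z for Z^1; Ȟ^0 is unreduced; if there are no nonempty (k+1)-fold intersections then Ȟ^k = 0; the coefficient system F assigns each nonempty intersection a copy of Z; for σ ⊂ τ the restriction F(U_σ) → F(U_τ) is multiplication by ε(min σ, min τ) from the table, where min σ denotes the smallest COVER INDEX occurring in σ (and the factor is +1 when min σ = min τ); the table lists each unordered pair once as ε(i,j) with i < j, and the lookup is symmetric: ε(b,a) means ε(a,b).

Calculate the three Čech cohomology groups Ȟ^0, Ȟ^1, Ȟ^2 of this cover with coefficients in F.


nerve simplices:
  U12={p21,p25,p27} U13={p7,p8,p25} U14={p6,p8,p29} U15={p4,p23,p29} U16={p5,p23,p27} U23={p2,p22,p25} U24={p10,p16,p18,p30} U25={p16,p19,p22,p26} U26={p17,p27,p30} U34={p8,p12,p33} U35={p20,p22,p31} U36={p14,p20,p33} U45={p16,p28,p29} U46={p24,p30,p33} U56={p15,p20,p23}
  U123={p25} U126={p27} U134={p8} U145={p29} U156={p23} U235={p22} U245={p16} U246={p30} U346={p33} U356={p20}
C dims 6,15,10; δ0: rk 6, SNF 1^5·2; δ1: rk 9, SNF 1^9
degree 0: 6−6−0 = 0 → Ȟ^0 ≅ 0
degree 1: 15−9−6 = 0 plus torsion [2] → Ȟ^1 ≅ Z/2
degree 2: 10−0−9 = 1 → Ȟ^2 ≅ Z

Ȟ^0(U;F) ≅ 0, Ȟ^1(U;F) ≅ Z/2, Ȟ^2(U;F) ≅ Z


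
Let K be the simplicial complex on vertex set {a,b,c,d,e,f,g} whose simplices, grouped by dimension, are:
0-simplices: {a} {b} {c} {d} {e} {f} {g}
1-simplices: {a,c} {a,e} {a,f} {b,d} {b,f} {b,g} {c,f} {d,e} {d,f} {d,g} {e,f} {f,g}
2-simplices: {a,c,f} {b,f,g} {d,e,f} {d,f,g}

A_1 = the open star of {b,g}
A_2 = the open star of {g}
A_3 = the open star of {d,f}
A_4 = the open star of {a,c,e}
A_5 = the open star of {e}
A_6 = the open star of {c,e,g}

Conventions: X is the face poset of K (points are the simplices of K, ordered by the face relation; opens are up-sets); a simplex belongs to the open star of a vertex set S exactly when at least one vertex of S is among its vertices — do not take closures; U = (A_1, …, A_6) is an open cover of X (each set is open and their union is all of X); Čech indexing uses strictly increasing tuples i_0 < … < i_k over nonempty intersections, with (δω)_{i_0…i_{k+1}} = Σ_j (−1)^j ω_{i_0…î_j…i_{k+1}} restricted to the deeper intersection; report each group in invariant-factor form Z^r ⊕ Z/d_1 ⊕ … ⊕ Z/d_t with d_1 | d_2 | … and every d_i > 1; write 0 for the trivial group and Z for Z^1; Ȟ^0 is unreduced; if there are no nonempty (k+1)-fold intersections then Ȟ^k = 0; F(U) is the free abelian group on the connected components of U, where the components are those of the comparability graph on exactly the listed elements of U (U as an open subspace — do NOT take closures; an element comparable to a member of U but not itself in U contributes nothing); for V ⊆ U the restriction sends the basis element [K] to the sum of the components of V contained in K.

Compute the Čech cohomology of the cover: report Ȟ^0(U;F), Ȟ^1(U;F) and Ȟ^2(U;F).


nonempty overlaps:
  A1={{b},{g},{b,d},{b,f},{b,g},{d,g},{f,g},{b,f,g},{d,f,g}} A2={{g},{b,g},{d,g},{f,g},{b,f,g},{d,f,g}} A3={{d},{f},{a,f},{b,d},{b,f},{c,f},{d,e},{d,f},{d,g},{e,f},{f,g},{a,c,f},{b,f,g},{d,e,f},{d,f,g}} A4={{a},{c},{e},{a,c},{a,e},{a,f},{c,f},{d,e},{e,f},{a,c,f},{d,e,f}} A5={{e},{a,e},{d,e},{e,f},{d,e,f}} A6={{c},{e},{g},{a,c},{a,e},{b,g},{c,f},{d,e},{d,g},{e,f},{f,g},{a,c,f},{b,f,g},{d,e,f},{d,f,g}}
  A12={{g},{b,g},{d,g},{f,g},{b,f,g},{d,f,g}} A13={{b,d},{b,f},{d,g},{f,g},{b,f,g},{d,f,g}} A16={{g},{b,g},{d,g},{f,g},{b,f,g},{d,f,g}} A23={{d,g},{f,g},{b,f,g},{d,f,g}} A26={{g},{b,g},{d,g},{f,g},{b,f,g},{d,f,g}} A34={{a,f},{c,f},{d,e},{e,f},{a,c,f},{d,e,f}} A35={{d,e},{e,f},{d,e,f}} A36={{c,f},{d,e},{d,g},{e,f},{f,g},{a,c,f},{b,f,g},{d,e,f},{d,f,g}} A45={{e},{a,e},{d,e},{e,f},{d,e,f}} A46={{c},{e},{a,c},{a,e},{c,f},{d,e},{e,f},{a,c,f},{d,e,f}} A56={{e},{a,e},{d,e},{e,f},{d,e,f}}
  A123={{d,g},{f,g},{b,f,g},{d,f,g}} A126={{g},{b,g},{d,g},{f,g},{b,f,g},{d,f,g}} A136={{d,g},{f,g},{b,f,g},{d,f,g}} A236={{d,g},{f,g},{b,f,g},{d,f,g}} A345={{d,e},{e,f},{d,e,f}} A346={{c,f},{d,e},{e,f},{a,c,f},{d,e,f}} A356={{d,e},{e,f},{d,e,f}} A456={{e},{a,e},{d,e},{e,f},{d,e,f}}
  A1236={{d,g},{f,g},{b,f,g},{d,f,g}} A3456={{d,e},{e,f},{d,e,f}}
components per intersection:
  A1: {{b},{g},{b,d},{b,f},{b,g},{d,g},{f,g},{b,f,g},{d,f,g}}
  A2: {{g},{b,g},{d,g},{f,g},{b,f,g},{d,f,g}}
  A3: {{d},{f},{a,f},{b,d},{b,f},{c,f},{d,e},{d,f},{d,g},{e,f},{f,g},{a,c,f},{b,f,g},{d,e,f},{d,f,g}}
  A4: {{a},{c},{e},{a,c},{a,e},{a,f},{c,f},{d,e},{e,f},{a,c,f},{d,e,f}}
  A5: {{e},{a,e},{d,e},{e,f},{d,e,f}}
  A6: {{c},{a,c},{c,f},{a,c,f}} {{e},{a,e},{d,e},{e,f},{d,e,f}} {{g},{b,g},{d,g},{f,g},{b,f,g},{d,f,g}}
  A12: {{g},{b,g},{d,g},{f,g},{b,f,g},{d,f,g}}
  A13: {{b,d}} {{b,f},{d,g},{f,g},{b,f,g},{d,f,g}}
  A16: {{g},{b,g},{d,g},{f,g},{b,f,g},{d,f,g}}
  A23: {{d,g},{f,g},{b,f,g},{d,f,g}}
  A26: {{g},{b,g},{d,g},{f,g},{b,f,g},{d,f,g}}
  A34: {{a,f},{c,f},{a,c,f}} {{d,e},{e,f},{d,e,f}}
  A35: {{d,e},{e,f},{d,e,f}}
  A36: {{c,f},{a,c,f}} {{d,e},{e,f},{d,e,f}} {{d,g},{f,g},{b,f,g},{d,f,g}}
  A45: {{e},{a,e},{d,e},{e,f},{d,e,f}}
  A46: {{c},{a,c},{c,f},{a,c,f}} {{e},{a,e},{d,e},{e,f},{d,e,f}}
  A56: {{e},{a,e},{d,e},{e,f},{d,e,f}}
  A123: {{d,g},{f,g},{b,f,g},{d,f,g}}
  A126: {{g},{b,g},{d,g},{f,g},{b,f,g},{d,f,g}}
  A136: {{d,g},{f,g},{b,f,g},{d,f,g}}
  A236: {{d,g},{f,g},{b,f,g},{d,f,g}}
  A345: {{d,e},{e,f},{d,e,f}}
  A346: {{c,f},{a,c,f}} {{d,e},{e,f},{d,e,f}}
  A356: {{d,e},{e,f},{d,e,f}}
  A456: {{e},{a,e},{d,e},{e,f},{d,e,f}}
  A1236: {{d,g},{f,g},{b,f,g},{d,f,g}}
  A3456: {{d,e},{e,f},{d,e,f}}
C dims 8,16,9,2; δ0: rk 7, SNF 1^7; δ1: rk 7, SNF 1^7; δ2: rk 2, SNF 1^2
degree 0: 8−7−0 = 1 → Ȟ^0 ≅ Z
degree 1: 16−7−7 = 2 → Ȟ^1 ≅ Z^2
degree 2: 9−2−7 = 0 → Ȟ^2 ≅ 0

Ȟ^0 = Z, Ȟ^1 = Z^2 and Ȟ^2 = 0


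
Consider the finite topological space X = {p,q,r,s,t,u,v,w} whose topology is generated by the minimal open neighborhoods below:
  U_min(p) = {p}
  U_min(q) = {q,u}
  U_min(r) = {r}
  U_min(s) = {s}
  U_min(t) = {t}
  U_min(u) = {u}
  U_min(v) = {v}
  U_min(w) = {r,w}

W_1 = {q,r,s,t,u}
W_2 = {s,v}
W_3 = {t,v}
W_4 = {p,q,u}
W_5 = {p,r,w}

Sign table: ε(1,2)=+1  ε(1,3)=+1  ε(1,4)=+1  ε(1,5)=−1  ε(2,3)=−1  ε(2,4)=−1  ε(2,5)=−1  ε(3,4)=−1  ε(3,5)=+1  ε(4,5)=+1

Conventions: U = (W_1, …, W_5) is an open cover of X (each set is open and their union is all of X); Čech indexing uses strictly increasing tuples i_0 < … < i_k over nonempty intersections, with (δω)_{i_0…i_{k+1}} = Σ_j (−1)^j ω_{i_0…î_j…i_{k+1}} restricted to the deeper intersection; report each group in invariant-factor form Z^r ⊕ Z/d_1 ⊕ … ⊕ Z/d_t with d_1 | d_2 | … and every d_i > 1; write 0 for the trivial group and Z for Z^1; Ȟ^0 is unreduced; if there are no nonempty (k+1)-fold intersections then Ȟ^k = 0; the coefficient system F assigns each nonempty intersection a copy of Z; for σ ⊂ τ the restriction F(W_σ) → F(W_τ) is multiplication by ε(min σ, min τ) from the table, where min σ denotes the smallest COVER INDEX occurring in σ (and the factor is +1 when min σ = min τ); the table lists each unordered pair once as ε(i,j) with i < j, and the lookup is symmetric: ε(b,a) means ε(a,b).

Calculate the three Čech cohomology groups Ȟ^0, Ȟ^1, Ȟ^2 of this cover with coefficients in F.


nonempty overlaps:
  W12={s} W13={t} W14={q,u} W15={r} W23={v} W45={p}
C dims 5,6; δ0: rk 5, SNF 1^4·2
degree 0: 5−5−0 = 0 → Ȟ^0 ≅ 0
degree 1: 6−0−5 = 1 plus torsion [2] → Ȟ^1 ≅ Z ⊕ Z/2
degree 2: 0−0−0 = 0 → Ȟ^2 ≅ 0

Ȟ^0 ≅ 0,  Ȟ^1 ≅ Z ⊕ Z/2,  Ȟ^2 ≅ 0


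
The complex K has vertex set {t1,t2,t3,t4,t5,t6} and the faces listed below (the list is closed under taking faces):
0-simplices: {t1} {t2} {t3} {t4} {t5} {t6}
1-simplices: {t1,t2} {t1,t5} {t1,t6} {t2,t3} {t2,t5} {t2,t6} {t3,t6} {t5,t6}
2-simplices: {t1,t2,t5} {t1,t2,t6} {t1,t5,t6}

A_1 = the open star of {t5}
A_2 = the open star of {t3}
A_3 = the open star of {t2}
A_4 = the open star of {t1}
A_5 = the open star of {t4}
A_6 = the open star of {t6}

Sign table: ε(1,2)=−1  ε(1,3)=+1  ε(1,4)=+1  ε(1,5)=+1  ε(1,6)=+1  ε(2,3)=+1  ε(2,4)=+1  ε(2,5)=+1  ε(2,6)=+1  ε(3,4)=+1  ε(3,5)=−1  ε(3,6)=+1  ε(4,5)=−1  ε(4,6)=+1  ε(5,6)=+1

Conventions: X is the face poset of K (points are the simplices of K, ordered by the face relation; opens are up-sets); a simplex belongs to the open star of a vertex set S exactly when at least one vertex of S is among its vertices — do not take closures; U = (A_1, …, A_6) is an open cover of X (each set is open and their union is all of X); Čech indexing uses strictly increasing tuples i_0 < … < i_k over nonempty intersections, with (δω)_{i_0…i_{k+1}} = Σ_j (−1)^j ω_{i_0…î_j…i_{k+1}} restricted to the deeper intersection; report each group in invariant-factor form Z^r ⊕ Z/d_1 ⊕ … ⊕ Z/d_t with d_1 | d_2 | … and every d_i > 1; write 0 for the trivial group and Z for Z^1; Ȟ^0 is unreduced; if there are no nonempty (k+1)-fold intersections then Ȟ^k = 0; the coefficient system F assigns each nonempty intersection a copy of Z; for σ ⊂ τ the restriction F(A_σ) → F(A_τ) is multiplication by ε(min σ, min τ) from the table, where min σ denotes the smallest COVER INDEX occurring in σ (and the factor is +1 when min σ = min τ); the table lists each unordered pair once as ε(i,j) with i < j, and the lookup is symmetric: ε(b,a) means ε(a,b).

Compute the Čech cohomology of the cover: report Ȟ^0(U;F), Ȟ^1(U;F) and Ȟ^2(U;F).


Ȟ^0 = Z^2, Ȟ^1 = Z, Ȟ^2 = 0

nonempty overlaps:
  A1={{t5},{t1,t5},{t2,t5},{t5,t6},{t1,t2,t5},{t1,t5,t6}} A2={{t3},{t2,t3},{t3,t6}} A3={{t2},{t1,t2},{t2,t3},{t2,t5},{t2,t6},{t1,t2,t5},{t1,t2,t6}} A4={{t1},{t1,t2},{t1,t5},{t1,t6},{t1,t2,t5},{t1,t2,t6},{t1,t5,t6}} A5={{t4}} A6={{t6},{t1,t6},{t2,t6},{t3,t6},{t5,t6},{t1,t2,t6},{t1,t5,t6}}
  A13={{t2,t5},{t1,t2,t5}} A14={{t1,t5},{t1,t2,t5},{t1,t5,t6}} A16={{t5,t6},{t1,t5,t6}} A23={{t2,t3}} A26={{t3,t6}} A34={{t1,t2},{t1,t2,t5},{t1,t2,t6}} A36={{t2,t6},{t1,t2,t6}} A46={{t1,t6},{t1,t2,t6},{t1,t5,t6}}
  A134={{t1,t2,t5}} A146={{t1,t5,t6}} A346={{t1,t2,t6}}
C dims 6,8,3; δ0: rk 4, SNF 1^4; δ1: rk 3, SNF 1^3
degree 0: 6−4−0 = 2 → Ȟ^0 ≅ Z^2
degree 1: 8−3−4 = 1 → Ȟ^1 ≅ Z
degree 2: 3−0−3 = 0 → Ȟ^2 ≅ 0


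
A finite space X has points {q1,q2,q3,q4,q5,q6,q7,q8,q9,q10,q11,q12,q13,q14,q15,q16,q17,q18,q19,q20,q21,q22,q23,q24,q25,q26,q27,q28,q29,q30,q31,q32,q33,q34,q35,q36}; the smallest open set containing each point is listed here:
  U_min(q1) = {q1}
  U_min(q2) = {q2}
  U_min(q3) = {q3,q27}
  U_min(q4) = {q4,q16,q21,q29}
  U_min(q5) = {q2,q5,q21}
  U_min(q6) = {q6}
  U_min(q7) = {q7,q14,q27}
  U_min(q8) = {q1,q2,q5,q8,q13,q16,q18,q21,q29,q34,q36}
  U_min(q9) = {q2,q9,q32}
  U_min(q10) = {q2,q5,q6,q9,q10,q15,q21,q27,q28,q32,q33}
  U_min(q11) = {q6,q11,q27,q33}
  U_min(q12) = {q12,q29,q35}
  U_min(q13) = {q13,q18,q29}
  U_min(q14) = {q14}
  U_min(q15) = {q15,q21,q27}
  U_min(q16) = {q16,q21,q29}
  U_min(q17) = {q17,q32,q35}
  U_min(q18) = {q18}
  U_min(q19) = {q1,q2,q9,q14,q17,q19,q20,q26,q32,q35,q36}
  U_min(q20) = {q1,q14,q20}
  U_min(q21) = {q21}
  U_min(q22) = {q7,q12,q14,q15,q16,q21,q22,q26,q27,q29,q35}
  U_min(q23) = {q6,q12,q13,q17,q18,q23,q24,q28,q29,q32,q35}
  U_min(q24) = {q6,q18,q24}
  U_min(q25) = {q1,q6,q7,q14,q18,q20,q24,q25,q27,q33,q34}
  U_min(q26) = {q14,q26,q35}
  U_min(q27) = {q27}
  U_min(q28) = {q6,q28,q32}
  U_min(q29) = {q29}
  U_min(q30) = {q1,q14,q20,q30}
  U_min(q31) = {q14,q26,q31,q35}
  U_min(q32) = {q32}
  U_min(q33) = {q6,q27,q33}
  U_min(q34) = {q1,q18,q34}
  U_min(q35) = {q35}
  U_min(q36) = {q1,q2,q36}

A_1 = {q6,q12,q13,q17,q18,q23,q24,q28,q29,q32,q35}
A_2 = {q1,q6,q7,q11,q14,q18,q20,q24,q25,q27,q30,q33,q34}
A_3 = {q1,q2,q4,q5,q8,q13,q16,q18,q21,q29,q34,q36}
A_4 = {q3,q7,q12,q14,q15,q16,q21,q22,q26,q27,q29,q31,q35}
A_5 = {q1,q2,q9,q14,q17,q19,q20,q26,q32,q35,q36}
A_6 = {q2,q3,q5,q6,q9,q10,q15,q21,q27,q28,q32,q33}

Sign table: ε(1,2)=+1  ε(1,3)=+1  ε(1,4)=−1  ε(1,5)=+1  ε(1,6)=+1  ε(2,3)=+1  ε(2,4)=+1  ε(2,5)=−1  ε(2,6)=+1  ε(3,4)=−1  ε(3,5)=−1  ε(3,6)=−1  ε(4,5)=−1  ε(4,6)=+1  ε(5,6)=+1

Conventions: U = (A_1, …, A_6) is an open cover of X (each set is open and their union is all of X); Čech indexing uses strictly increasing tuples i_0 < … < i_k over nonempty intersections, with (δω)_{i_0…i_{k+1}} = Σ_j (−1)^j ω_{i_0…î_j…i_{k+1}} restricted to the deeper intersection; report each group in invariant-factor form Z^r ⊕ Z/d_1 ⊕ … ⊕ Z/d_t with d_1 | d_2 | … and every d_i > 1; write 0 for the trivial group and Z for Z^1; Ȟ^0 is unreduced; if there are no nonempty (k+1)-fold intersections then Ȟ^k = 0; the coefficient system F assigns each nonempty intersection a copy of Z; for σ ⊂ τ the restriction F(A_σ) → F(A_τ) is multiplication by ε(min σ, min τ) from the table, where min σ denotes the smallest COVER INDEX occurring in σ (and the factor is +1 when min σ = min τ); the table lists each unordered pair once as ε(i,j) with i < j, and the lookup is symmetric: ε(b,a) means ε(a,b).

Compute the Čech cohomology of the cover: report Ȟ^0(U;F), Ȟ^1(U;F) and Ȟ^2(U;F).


Ȟ^0 ≅ 0, Ȟ^1 ≅ Z/2, Ȟ^2 ≅ Z

nonempty overlaps:
  A12={q6,q18,q24} A13={q13,q18,q29} A14={q12,q29,q35} A15={q17,q32,q35} A16={q6,q28,q32} A23={q1,q18,q34} A24={q7,q14,q27} A25={q1,q14,q20} A26={q6,q27,q33} A34={q16,q21,q29} A35={q1,q2,q36} A36={q2,q5,q21} A45={q14,q26,q35} A46={q3,q15,q21,q27} A56={q2,q9,q32}
  A123={q18} A126={q6} A134={q29} A145={q35} A156={q32} A235={q1} A245={q14} A246={q27} A346={q21} A356={q2}
C dims 6,15,10; δ0: rk 6, SNF 1^5·2; δ1: rk 9, SNF 1^9
degree 0: 6−6−0 = 0 → Ȟ^0 ≅ 0
degree 1: 15−9−6 = 0 plus torsion [2] → Ȟ^1 ≅ Z/2
degree 2: 10−0−9 = 1 → Ȟ^2 ≅ Z


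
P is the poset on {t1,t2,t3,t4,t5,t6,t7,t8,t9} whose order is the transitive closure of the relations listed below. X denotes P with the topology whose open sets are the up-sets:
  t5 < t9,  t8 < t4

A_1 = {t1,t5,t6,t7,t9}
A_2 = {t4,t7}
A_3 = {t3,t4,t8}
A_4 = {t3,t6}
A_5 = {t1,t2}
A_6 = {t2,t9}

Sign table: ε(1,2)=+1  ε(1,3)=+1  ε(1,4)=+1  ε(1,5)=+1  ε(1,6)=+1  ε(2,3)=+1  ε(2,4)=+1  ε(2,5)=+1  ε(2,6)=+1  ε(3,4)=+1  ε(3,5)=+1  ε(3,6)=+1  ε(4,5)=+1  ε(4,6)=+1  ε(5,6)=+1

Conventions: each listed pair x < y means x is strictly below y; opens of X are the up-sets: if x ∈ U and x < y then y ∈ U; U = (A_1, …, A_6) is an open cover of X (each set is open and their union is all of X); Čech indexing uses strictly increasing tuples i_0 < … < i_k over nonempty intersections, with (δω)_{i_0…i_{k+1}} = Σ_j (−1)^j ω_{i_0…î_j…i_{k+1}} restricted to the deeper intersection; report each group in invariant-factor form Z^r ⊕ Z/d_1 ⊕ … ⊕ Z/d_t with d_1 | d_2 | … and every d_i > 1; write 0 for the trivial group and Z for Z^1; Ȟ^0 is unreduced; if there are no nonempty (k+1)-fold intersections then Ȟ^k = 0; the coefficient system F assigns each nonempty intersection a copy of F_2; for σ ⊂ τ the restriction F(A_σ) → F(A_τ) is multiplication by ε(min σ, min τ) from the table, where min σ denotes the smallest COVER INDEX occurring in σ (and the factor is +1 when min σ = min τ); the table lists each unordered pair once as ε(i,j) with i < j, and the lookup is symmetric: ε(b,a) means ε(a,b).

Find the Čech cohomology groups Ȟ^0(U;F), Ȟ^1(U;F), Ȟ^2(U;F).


nerve of the cover:
  A12={t7} A14={t6} A15={t1} A16={t9} A23={t4} A34={t3} A56={t2}
C dims 6,7; δ0: rk_F2 5
Ȟ^0 = (6 − 5) − 0 = 1, so Ȟ^0 ≅ Z/2
Ȟ^1 = (7 − 0) − 5 = 2, so Ȟ^1 ≅ Z/2 ⊕ Z/2
Ȟ^2 = (0 − 0) − 0 = 0, so Ȟ^2 ≅ 0

Ȟ^0 ≅ Z/2, Ȟ^1 ≅ Z/2 ⊕ Z/2 and Ȟ^2 ≅ 0


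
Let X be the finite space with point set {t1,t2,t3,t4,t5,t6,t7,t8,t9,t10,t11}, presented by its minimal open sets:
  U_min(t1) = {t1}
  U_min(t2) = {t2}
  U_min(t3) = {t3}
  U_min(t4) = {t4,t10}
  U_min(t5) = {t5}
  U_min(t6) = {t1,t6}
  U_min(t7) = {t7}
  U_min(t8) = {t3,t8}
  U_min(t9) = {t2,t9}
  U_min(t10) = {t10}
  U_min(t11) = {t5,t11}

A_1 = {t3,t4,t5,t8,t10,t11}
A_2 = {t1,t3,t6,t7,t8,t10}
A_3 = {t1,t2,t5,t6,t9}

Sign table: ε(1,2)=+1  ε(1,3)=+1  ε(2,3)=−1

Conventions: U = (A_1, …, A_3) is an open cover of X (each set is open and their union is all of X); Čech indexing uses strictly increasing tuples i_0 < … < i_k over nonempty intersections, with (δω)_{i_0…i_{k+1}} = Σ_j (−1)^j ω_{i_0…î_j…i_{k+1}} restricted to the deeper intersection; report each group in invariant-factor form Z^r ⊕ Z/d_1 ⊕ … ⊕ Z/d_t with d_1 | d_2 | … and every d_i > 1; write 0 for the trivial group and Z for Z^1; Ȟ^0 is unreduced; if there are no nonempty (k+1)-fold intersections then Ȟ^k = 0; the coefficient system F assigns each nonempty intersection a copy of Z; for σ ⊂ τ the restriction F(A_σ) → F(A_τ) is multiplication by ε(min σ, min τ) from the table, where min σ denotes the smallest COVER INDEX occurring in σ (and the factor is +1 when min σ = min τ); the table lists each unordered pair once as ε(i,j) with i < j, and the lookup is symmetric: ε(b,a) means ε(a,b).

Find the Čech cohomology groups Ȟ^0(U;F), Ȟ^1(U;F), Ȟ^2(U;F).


Ȟ^0(U;F) ≅ 0,  Ȟ^1(U;F) ≅ Z/2,  Ȟ^2(U;F) ≅ 0

intersection data:
  A12={t3,t8,t10} A13={t5} A23={t1,t6}
C dims 3,3; δ0: rk 3, SNF 1^2·2
Ȟ^0 = (3 − 3) − 0 = 0, so Ȟ^0 ≅ 0
Ȟ^1 = (3 − 0) − 3 = 0 plus torsion [2], so Ȟ^1 ≅ Z/2
Ȟ^2 = (0 − 0) − 0 = 0, so Ȟ^2 ≅ 0


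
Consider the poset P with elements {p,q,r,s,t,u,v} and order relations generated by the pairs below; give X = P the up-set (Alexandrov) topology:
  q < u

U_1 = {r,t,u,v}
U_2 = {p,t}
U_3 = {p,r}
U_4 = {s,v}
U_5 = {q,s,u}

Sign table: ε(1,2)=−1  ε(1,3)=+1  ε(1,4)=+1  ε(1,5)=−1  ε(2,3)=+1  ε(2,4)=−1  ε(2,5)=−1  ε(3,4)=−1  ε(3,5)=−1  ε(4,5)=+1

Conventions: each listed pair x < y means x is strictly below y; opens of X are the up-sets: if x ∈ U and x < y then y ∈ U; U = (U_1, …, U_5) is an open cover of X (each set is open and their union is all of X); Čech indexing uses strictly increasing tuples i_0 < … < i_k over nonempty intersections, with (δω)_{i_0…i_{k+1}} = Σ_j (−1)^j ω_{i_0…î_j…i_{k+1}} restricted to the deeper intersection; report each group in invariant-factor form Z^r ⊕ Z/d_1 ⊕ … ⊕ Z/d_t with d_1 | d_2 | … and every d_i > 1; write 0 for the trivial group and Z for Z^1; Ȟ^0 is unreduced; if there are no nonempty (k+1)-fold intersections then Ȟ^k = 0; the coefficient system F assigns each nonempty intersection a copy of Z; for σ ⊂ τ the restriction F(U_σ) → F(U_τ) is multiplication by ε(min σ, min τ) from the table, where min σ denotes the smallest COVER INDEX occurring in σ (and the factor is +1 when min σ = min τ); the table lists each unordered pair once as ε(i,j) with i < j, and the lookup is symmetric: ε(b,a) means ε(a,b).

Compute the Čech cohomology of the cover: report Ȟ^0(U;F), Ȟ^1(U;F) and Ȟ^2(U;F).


cover nerve:
  U12={t} U13={r} U14={v} U15={u} U23={p} U45={s}
C dims 5,6; δ0: rk 5, SNF 1^4·2
Ȟ^0: (5−5)−0=0 ⇒ 0
Ȟ^1: (6−0)−5=1 plus torsion [2] ⇒ Z ⊕ Z/2
Ȟ^2: (0−0)−0=0 ⇒ 0

Ȟ^0 ≅ 0, Ȟ^1 ≅ Z ⊕ Z/2 and Ȟ^2 ≅ 0


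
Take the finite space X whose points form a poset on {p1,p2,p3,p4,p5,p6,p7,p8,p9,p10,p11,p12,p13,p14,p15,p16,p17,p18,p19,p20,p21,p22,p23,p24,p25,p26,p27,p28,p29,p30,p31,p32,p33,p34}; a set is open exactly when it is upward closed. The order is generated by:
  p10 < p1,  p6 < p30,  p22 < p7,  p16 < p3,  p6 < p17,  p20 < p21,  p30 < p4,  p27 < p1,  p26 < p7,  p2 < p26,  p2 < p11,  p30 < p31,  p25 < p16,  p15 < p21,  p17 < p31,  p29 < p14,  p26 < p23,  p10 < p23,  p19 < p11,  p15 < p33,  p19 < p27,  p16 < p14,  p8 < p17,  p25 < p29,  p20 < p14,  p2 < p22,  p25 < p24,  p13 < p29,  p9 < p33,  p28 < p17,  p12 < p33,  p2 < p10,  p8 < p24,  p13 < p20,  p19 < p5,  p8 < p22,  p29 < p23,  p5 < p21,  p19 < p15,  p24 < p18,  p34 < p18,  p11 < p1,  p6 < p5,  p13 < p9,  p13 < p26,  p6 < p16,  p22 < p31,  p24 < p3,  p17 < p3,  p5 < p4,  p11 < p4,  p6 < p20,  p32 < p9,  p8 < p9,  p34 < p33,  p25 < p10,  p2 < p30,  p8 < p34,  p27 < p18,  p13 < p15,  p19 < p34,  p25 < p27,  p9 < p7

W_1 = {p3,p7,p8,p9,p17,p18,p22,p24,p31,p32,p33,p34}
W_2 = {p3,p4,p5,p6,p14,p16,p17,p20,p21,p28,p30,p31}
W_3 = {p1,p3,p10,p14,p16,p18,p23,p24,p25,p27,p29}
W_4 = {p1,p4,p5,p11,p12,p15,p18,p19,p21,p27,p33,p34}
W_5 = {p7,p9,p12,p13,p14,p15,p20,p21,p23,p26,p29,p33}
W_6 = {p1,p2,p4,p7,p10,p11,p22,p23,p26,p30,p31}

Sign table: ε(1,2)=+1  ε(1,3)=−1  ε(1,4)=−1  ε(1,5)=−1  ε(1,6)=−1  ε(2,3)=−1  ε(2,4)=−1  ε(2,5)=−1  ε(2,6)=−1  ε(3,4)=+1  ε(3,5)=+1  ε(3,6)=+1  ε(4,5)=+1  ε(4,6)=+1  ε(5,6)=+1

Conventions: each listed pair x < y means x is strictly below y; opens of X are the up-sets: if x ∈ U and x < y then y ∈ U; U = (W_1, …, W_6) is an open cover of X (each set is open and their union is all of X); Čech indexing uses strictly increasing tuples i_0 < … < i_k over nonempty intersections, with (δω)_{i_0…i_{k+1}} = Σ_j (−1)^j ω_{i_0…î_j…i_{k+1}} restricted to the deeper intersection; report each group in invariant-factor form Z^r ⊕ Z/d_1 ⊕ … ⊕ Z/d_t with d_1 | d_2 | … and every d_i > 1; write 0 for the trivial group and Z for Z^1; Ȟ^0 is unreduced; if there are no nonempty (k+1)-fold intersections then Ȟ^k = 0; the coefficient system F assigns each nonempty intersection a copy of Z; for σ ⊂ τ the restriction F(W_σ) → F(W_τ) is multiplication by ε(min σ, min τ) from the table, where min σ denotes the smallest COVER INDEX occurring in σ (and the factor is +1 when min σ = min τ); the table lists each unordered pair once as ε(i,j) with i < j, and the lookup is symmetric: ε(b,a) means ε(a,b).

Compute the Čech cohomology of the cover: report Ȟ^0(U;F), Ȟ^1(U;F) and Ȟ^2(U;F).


nerve simplices:
  W12={p3,p17,p31} W13={p3,p18,p24} W14={p18,p33,p34} W15={p7,p9,p33} W16={p7,p22,p31} W23={p3,p14,p16} W24={p4,p5,p21} W25={p14,p20,p21} W26={p4,p30,p31} W34={p1,p18,p27} W35={p14,p23,p29} W36={p1,p10,p23} W45={p12,p15,p21,p33} W46={p1,p4,p11} W56={p7,p23,p26}
  W123={p3} W126={p31} W134={p18} W145={p33} W156={p7} W235={p14} W245={p21} W246={p4} W346={p1} W356={p23}
C dims 6,15,10; δ0: rk 5, SNF 1^5; δ1: rk 10, SNF 1^9·2
degree 0: 6−5−0 = 1 → Ȟ^0 ≅ Z
degree 1: 15−10−5 = 0 → Ȟ^1 ≅ 0
degree 2: 10−0−10 = 0 plus torsion [2] → Ȟ^2 ≅ Z/2

Ȟ^0 = Z, Ȟ^1 = 0, Ȟ^2 = Z/2


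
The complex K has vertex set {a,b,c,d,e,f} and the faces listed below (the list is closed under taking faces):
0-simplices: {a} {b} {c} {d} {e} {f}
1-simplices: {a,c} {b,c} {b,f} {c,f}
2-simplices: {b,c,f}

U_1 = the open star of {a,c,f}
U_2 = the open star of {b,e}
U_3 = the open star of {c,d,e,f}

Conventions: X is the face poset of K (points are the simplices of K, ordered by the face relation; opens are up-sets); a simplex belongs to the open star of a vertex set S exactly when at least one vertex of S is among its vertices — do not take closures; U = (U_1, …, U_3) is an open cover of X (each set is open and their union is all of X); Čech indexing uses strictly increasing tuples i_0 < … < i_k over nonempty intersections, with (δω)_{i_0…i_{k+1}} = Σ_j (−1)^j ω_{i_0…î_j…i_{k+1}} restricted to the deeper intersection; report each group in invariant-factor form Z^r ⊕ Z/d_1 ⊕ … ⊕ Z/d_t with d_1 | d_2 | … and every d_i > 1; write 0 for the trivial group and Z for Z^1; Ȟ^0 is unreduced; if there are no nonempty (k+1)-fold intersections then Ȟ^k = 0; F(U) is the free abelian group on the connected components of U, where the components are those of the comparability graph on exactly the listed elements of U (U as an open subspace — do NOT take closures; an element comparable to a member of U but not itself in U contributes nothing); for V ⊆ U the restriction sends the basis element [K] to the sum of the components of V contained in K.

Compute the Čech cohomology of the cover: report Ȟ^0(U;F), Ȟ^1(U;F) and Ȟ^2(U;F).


Ȟ^0 = Z^3, Ȟ^1 = 0 and Ȟ^2 = 0

nerve simplices:
  U1={{a},{c},{f},{a,c},{b,c},{b,f},{c,f},{b,c,f}} U2={{b},{e},{b,c},{b,f},{b,c,f}} U3={{c},{d},{e},{f},{a,c},{b,c},{b,f},{c,f},{b,c,f}}
  U12={{b,c},{b,f},{b,c,f}} U13={{c},{f},{a,c},{b,c},{b,f},{c,f},{b,c,f}} U23={{e},{b,c},{b,f},{b,c,f}}
  U123={{b,c},{b,f},{b,c,f}}
components per intersection:
  U1: {{a},{c},{f},{a,c},{b,c},{b,f},{c,f},{b,c,f}}
  U2: {{b},{b,c},{b,f},{b,c,f}} {{e}}
  U3: {{c},{f},{a,c},{b,c},{b,f},{c,f},{b,c,f}} {{d}} {{e}}
  U12: {{b,c},{b,f},{b,c,f}}
  U13: {{c},{f},{a,c},{b,c},{b,f},{c,f},{b,c,f}}
  U23: {{e}} {{b,c},{b,f},{b,c,f}}
  U123: {{b,c},{b,f},{b,c,f}}
C dims 6,4,1; δ0: rk 3, SNF 1^3; δ1: rk 1, SNF 1^1
degree 0: 6−3−0 = 3 → Ȟ^0 ≅ Z^3
degree 1: 4−1−3 = 0 → Ȟ^1 ≅ 0
degree 2: 1−0−1 = 0 → Ȟ^2 ≅ 0


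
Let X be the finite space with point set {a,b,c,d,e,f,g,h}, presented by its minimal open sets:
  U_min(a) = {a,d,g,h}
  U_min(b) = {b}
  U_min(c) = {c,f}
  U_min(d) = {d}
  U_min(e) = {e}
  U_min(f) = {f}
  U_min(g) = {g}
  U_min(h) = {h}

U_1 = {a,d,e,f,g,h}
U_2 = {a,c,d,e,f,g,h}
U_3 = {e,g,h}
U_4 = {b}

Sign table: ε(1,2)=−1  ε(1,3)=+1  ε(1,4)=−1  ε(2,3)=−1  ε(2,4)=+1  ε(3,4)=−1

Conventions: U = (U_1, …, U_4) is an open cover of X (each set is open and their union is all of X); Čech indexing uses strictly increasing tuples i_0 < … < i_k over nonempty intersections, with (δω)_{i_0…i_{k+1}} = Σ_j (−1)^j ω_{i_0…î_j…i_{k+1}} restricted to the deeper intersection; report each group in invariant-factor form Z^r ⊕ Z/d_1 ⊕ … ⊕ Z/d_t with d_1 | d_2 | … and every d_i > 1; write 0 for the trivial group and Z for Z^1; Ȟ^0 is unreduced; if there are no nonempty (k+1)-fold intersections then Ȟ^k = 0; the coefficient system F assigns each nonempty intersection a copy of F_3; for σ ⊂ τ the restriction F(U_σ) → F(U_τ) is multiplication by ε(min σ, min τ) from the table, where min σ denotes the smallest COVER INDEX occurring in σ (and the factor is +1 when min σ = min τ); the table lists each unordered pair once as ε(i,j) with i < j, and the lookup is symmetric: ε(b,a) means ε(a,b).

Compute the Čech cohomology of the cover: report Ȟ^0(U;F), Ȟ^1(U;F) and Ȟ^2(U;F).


cover nerve:
  U12={a,d,e,f,g,h} U13={e,g,h} U23={e,g,h}
  U123={e,g,h}
C dims 4,3,1; δ0: rk_F3 2; δ1: rk_F3 1
Ȟ^0: (4−2)−0=2 ⇒ Z/3 ⊕ Z/3
Ȟ^1: (3−1)−2=0 ⇒ 0
Ȟ^2: (1−0)−1=0 ⇒ 0

Ȟ^0 ≅ Z/3 ⊕ Z/3; Ȟ^1 ≅ 0; Ȟ^2 ≅ 0


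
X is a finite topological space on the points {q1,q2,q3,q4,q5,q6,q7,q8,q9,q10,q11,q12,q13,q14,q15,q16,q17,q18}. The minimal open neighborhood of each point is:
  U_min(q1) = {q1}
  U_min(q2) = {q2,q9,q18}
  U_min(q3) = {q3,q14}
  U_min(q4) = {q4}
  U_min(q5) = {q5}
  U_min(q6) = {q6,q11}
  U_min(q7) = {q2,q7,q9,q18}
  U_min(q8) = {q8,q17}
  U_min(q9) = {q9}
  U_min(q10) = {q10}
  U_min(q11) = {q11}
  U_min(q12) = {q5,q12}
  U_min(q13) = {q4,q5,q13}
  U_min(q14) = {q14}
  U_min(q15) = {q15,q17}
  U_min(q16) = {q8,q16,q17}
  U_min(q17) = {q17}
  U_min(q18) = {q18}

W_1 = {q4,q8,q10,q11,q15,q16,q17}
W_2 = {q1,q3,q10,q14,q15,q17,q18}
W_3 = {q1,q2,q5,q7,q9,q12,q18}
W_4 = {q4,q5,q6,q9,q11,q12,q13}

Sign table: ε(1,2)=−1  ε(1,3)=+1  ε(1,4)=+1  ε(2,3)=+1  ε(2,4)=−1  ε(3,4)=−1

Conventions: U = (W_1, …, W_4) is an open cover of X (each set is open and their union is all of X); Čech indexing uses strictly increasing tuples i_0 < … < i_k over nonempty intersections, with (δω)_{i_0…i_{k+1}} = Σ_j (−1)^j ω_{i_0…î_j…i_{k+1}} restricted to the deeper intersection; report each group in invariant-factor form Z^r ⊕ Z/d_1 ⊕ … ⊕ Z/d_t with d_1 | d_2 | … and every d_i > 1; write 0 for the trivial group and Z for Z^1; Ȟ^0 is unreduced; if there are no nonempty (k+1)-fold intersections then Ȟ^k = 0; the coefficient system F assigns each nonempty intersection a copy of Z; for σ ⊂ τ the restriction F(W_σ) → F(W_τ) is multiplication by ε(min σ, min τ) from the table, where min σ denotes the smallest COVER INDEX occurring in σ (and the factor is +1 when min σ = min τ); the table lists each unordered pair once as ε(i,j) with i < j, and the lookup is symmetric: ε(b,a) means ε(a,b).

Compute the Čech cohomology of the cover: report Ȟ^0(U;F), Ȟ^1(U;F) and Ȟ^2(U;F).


Ȟ^0 ≅ Z; Ȟ^1 ≅ Z; Ȟ^2 ≅ 0

nerve of the cover:
  W12={q10,q15,q17} W14={q4,q11} W23={q1,q18} W34={q5,q9,q12}
C dims 4,4; δ0: rk 3, SNF 1^3
Ȟ^0 = (4 − 3) − 0 = 1, so Ȟ^0 ≅ Z
Ȟ^1 = (4 − 0) − 3 = 1, so Ȟ^1 ≅ Z
Ȟ^2 = (0 − 0) − 0 = 0, so Ȟ^2 ≅ 0


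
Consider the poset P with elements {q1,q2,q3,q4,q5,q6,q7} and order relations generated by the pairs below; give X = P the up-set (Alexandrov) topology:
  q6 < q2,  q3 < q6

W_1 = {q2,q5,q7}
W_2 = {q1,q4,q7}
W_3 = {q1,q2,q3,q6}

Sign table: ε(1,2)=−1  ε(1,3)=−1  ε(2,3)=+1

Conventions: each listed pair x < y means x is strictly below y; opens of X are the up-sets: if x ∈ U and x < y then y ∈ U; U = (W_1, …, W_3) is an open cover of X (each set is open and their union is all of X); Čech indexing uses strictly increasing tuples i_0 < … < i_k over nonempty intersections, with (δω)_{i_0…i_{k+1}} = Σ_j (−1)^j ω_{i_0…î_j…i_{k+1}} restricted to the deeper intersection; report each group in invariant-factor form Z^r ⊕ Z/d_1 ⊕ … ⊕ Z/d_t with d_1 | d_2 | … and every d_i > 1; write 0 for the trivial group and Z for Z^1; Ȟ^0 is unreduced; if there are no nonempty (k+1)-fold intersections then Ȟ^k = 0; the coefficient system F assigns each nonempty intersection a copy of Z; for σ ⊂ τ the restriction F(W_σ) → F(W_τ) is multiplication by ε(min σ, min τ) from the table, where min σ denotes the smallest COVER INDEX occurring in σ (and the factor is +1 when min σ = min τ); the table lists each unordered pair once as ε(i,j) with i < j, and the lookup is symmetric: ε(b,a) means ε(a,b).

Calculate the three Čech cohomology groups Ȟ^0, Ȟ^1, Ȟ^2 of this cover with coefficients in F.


Ȟ^0(U;F) ≅ Z; Ȟ^1(U;F) ≅ Z; Ȟ^2(U;F) ≅ 0

nerve of the cover:
  W12={q7} W13={q2} W23={q1}
C dims 3,3; δ0: rk 2, SNF 1^2
Ȟ^0 = (3 − 2) − 0 = 1, so Ȟ^0 ≅ Z
Ȟ^1 = (3 − 0) − 2 = 1, so Ȟ^1 ≅ Z
Ȟ^2 = (0 − 0) − 0 = 0, so Ȟ^2 ≅ 0


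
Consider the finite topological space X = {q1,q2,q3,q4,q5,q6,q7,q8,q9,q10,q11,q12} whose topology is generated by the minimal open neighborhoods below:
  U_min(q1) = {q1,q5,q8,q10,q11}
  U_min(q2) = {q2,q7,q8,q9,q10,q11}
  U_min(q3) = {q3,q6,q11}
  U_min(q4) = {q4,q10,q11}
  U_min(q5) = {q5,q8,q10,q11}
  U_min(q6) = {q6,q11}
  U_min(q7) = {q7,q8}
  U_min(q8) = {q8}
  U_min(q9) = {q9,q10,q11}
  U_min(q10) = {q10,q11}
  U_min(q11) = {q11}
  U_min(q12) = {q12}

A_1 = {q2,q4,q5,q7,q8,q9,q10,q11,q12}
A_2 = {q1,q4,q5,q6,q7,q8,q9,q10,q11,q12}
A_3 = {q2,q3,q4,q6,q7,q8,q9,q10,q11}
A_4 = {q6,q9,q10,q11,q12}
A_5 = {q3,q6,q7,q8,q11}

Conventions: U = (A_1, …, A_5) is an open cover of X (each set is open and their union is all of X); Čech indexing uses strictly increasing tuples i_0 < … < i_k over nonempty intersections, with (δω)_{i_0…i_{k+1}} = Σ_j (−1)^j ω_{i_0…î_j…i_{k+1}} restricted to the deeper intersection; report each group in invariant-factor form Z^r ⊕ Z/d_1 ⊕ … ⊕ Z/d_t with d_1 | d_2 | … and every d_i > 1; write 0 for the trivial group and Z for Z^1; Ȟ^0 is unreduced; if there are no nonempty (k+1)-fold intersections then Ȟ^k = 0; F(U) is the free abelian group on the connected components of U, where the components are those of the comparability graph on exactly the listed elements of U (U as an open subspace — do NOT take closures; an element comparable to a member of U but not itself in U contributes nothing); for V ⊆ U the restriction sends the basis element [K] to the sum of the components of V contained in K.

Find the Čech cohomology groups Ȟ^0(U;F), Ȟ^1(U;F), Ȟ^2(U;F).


nonempty intersections:
  A12={q4,q5,q7,q8,q9,q10,q11,q12} A13={q2,q4,q7,q8,q9,q10,q11} A14={q9,q10,q11,q12} A15={q7,q8,q11} A23={q4,q6,q7,q8,q9,q10,q11} A24={q6,q9,q10,q11,q12} A25={q6,q7,q8,q11} A34={q6,q9,q10,q11} A35={q3,q6,q7,q8,q11} A45={q6,q11}
  A123={q4,q7,q8,q9,q10,q11} A124={q9,q10,q11,q12} A125={q7,q8,q11} A134={q9,q10,q11} A135={q7,q8,q11} A145={q11} A234={q6,q9,q10,q11} A235={q6,q7,q8,q11} A245={q6,q11} A345={q6,q11}
  A1234={q9,q10,q11} A1235={q7,q8,q11} A1245={q11} A1345={q11} A2345={q6,q11}
  A12345={q11}
components per intersection:
  A1: {q2,q4,q5,q7,q8,q9,q10,q11} {q12}
  A2: {q1,q4,q5,q6,q7,q8,q9,q10,q11} {q12}
  A3: {q2,q3,q4,q6,q7,q8,q9,q10,q11}
  A4: {q6,q9,q10,q11} {q12}
  A5: {q3,q6,q11} {q7,q8}
  A12: {q4,q5,q7,q8,q9,q10,q11} {q12}
  A13: {q2,q4,q7,q8,q9,q10,q11}
  A14: {q9,q10,q11} {q12}
  A15: {q7,q8} {q11}
  A23: {q4,q6,q9,q10,q11} {q7,q8}
  A24: {q6,q9,q10,q11} {q12}
  A25: {q6,q11} {q7,q8}
  A34: {q6,q9,q10,q11}
  A35: {q3,q6,q11} {q7,q8}
  A45: {q6,q11}
  A123: {q4,q9,q10,q11} {q7,q8}
  A124: {q9,q10,q11} {q12}
  A125: {q7,q8} {q11}
  A134: {q9,q10,q11}
  A135: {q7,q8} {q11}
  A145: {q11}
  A234: {q6,q9,q10,q11}
  A235: {q6,q11} {q7,q8}
  A245: {q6,q11}
  A345: {q6,q11}
  A1234: {q9,q10,q11}
  A1235: {q7,q8} {q11}
  A1245: {q11}
  A1345: {q11}
  A2345: {q6,q11}
  A12345: {q11}
C dims 9,17,15,6; δ0: rk 7, SNF 1^7; δ1: rk 10, SNF 1^10; δ2: rk 5, SNF 1^5
Ȟ^0: (9−7)−0=2 ⇒ Z^2
Ȟ^1: (17−10)−7=0 ⇒ 0
Ȟ^2: (15−5)−10=0 ⇒ 0

Ȟ^0 ≅ Z^2; Ȟ^1 ≅ 0; Ȟ^2 ≅ 0
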